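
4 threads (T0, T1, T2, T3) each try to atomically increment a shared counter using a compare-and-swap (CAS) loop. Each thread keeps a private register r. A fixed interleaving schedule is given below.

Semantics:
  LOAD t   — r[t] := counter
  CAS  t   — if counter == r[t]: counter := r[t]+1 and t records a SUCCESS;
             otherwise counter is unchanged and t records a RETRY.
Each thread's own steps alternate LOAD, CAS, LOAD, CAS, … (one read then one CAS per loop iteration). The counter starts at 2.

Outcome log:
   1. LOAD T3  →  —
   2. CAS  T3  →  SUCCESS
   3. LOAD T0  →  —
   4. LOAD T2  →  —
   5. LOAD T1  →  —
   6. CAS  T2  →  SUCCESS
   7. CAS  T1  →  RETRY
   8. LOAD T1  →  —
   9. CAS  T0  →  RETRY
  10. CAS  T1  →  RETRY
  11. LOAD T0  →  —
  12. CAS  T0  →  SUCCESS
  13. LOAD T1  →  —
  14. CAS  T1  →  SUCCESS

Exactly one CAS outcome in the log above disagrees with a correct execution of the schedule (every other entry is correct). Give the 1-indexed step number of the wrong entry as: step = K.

Re-executing:
[1] T3.load  rd  (counter 2, T3.r 2)
[2] T3.cas  hit  (counter 3, T3.r 2)
[3] T0.load  rd  (counter 3, T0.r 3)
[4] T2.load  rd  (counter 3, T2.r 3)
[5] T1.load  rd  (counter 3, T1.r 3)
[6] T2.cas  hit  (counter 4, T2.r 3)
[7] T1.cas  miss  (counter 4, T1.r 3)
[8] T1.load  rd  (counter 4, T1.r 4)
[9] T0.cas  miss  (counter 4, T0.r 3)
[10] T1.cas  hit  (counter 5, T1.r 4)
[11] T0.load  rd  (counter 5, T0.r 5)
[12] T0.cas  hit  (counter 6, T0.r 5)
[13] T1.load  rd  (counter 6, T1.r 6)
[14] T1.cas  hit  (counter 7, T1.r 6)
Mismatch at 10.

step = 10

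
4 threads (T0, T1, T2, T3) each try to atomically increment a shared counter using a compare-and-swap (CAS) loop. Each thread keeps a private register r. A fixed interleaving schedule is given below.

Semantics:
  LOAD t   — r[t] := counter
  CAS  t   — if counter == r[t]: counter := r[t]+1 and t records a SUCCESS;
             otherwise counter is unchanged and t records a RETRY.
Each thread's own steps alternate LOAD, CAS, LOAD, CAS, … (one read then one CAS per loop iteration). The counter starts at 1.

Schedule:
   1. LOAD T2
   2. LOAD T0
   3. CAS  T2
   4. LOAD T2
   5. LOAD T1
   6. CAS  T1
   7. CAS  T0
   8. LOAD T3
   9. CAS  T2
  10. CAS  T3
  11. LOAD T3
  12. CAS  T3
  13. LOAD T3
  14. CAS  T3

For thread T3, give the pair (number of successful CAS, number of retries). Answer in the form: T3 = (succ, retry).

#1 T2 reads 1
#2 T0 reads 1
#3 T2 CAS(1→2) writes; counter now 2
#4 T2 reads 2
#5 T1 reads 2
#6 T1 CAS(2→3) writes; counter now 3
#7 T0 CAS(1→2) fails; counter now 3
#8 T3 reads 3
#9 T2 CAS(2→3) fails; counter now 3
#10 T3 CAS(3→4) writes; counter now 4
#11 T3 reads 4
#12 T3 CAS(4→5) writes; counter now 5
#13 T3 reads 5
#14 T3 CAS(5→6) writes; counter now 6

T3 = (3, 0)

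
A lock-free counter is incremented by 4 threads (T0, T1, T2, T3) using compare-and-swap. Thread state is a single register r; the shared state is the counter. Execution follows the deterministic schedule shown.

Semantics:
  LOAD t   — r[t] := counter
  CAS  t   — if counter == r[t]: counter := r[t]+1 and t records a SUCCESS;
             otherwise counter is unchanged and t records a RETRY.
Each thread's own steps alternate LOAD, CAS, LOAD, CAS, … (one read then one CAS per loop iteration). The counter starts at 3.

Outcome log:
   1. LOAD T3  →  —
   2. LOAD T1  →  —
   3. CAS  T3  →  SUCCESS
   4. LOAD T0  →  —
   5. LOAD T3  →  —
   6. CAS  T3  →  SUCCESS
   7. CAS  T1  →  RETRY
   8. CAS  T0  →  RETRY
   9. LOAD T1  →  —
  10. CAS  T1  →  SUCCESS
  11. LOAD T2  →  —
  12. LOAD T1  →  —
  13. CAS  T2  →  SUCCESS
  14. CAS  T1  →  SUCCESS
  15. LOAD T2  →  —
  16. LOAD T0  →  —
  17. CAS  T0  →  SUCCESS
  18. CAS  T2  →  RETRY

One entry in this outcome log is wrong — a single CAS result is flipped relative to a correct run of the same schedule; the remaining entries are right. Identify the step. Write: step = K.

Correct run:
   1) LOAD T3:  M=3  r_T3=3
   2) LOAD T1:  M=3  r_T1=3
   3) CAS  T3:  M=4  r_T3=3 ✓
   4) LOAD T0:  M=4  r_T0=4
   5) LOAD T3:  M=4  r_T3=4
   6) CAS  T3:  M=5  r_T3=4 ✓
   7) CAS  T1:  M=5  r_T1=3 ✗
   8) CAS  T0:  M=5  r_T0=4 ✗
   9) LOAD T1:  M=5  r_T1=5
  10) CAS  T1:  M=6  r_T1=5 ✓
  11) LOAD T2:  M=6  r_T2=6
  12) LOAD T1:  M=6  r_T1=6
  13) CAS  T2:  M=7  r_T2=6 ✓
  14) CAS  T1:  M=7  r_T1=6 ✗
  15) LOAD T2:  M=7  r_T2=7
  16) LOAD T0:  M=7  r_T0=7
  17) CAS  T0:  M=8  r_T0=7 ✓
  18) CAS  T2:  M=8  r_T2=7 ✗
Mismatch at 14.

step = 14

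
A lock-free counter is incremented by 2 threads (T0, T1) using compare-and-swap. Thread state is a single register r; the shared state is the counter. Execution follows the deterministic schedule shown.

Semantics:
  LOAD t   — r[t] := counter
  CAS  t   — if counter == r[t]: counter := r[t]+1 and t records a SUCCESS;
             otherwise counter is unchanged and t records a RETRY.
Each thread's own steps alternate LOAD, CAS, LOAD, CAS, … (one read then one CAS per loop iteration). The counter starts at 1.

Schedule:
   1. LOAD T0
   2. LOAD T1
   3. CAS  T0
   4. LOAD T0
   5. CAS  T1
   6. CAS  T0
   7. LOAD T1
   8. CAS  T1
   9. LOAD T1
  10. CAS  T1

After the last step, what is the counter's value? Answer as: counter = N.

counter = 5

[1] T0.load  rd  (counter 1, T0.r 1)
[2] T1.load  rd  (counter 1, T1.r 1)
[3] T0.cas  hit  (counter 2, T0.r 1)
[4] T0.load  rd  (counter 2, T0.r 2)
[5] T1.cas  miss  (counter 2, T1.r 1)
[6] T0.cas  hit  (counter 3, T0.r 2)
[7] T1.load  rd  (counter 3, T1.r 3)
[8] T1.cas  hit  (counter 4, T1.r 3)
[9] T1.load  rd  (counter 4, T1.r 4)
[10] T1.cas  hit  (counter 5, T1.r 4)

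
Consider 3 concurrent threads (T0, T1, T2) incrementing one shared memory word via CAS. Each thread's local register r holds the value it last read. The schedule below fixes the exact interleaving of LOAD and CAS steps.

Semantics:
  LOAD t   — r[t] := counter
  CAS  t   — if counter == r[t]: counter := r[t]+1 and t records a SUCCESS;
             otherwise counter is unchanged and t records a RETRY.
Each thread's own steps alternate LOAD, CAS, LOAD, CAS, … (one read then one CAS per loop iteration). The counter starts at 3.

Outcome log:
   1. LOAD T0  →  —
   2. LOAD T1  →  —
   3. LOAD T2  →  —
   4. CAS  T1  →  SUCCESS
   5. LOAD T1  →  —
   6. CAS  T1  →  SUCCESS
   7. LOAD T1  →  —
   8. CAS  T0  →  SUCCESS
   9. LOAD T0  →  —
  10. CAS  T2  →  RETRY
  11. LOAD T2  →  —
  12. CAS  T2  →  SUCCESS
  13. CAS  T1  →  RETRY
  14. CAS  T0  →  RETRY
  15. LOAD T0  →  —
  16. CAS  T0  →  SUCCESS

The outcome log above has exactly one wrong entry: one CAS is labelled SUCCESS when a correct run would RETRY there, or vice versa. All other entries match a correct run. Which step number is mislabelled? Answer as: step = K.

Correct run:
#1 T0 reads 3
#2 T1 reads 3
#3 T2 reads 3
#4 T1 CAS(3→4) writes; counter now 4
#5 T1 reads 4
#6 T1 CAS(4→5) writes; counter now 5
#7 T1 reads 5
#8 T0 CAS(3→4) fails; counter now 5
#9 T0 reads 5
#10 T2 CAS(3→4) fails; counter now 5
#11 T2 reads 5
#12 T2 CAS(5→6) writes; counter now 6
#13 T1 CAS(5→6) fails; counter now 6
#14 T0 CAS(5→6) fails; counter now 6
#15 T0 reads 6
#16 T0 CAS(6→7) writes; counter now 7
Log disagrees first at step 8.

step = 8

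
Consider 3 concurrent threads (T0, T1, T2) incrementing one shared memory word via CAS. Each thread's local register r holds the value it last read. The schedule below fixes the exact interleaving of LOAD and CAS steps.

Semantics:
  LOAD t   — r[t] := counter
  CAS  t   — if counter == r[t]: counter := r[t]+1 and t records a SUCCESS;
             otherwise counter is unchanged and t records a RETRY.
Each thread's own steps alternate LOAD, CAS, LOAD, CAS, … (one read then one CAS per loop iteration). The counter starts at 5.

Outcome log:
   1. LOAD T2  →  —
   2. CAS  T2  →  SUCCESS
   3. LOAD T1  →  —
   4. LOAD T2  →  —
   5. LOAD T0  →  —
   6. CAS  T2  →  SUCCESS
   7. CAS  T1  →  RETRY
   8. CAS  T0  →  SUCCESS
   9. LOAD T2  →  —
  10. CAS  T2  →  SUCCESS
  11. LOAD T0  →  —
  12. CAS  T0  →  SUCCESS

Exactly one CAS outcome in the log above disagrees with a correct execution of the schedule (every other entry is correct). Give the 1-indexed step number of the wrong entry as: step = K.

Re-executing:
   1) LOAD T2:  M=5  r_T2=5
   2) CAS  T2:  M=6  r_T2=5 ✓
   3) LOAD T1:  M=6  r_T1=6
   4) LOAD T2:  M=6  r_T2=6
   5) LOAD T0:  M=6  r_T0=6
   6) CAS  T2:  M=7  r_T2=6 ✓
   7) CAS  T1:  M=7  r_T1=6 ✗
   8) CAS  T0:  M=7  r_T0=6 ✗
   9) LOAD T2:  M=7  r_T2=7
  10) CAS  T2:  M=8  r_T2=7 ✓
  11) LOAD T0:  M=8  r_T0=8
  12) CAS  T0:  M=9  r_T0=8 ✓
Flip is step 8.

step = 8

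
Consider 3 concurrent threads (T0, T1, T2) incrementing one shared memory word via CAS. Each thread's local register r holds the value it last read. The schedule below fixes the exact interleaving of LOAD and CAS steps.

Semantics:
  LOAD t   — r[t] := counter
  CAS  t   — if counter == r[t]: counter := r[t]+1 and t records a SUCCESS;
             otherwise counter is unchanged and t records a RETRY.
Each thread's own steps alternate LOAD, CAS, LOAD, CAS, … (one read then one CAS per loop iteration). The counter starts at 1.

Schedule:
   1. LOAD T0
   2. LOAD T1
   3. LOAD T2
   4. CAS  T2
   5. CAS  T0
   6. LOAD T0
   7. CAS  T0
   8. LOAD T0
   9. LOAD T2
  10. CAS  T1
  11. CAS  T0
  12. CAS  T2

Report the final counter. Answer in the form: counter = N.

counter = 4

[1] T0.load  rd  (counter 1, T0.r 1)
[2] T1.load  rd  (counter 1, T1.r 1)
[3] T2.load  rd  (counter 1, T2.r 1)
[4] T2.cas  hit  (counter 2, T2.r 1)
[5] T0.cas  miss  (counter 2, T0.r 1)
[6] T0.load  rd  (counter 2, T0.r 2)
[7] T0.cas  hit  (counter 3, T0.r 2)
[8] T0.load  rd  (counter 3, T0.r 3)
[9] T2.load  rd  (counter 3, T2.r 3)
[10] T1.cas  miss  (counter 3, T1.r 1)
[11] T0.cas  hit  (counter 4, T0.r 3)
[12] T2.cas  miss  (counter 4, T2.r 3)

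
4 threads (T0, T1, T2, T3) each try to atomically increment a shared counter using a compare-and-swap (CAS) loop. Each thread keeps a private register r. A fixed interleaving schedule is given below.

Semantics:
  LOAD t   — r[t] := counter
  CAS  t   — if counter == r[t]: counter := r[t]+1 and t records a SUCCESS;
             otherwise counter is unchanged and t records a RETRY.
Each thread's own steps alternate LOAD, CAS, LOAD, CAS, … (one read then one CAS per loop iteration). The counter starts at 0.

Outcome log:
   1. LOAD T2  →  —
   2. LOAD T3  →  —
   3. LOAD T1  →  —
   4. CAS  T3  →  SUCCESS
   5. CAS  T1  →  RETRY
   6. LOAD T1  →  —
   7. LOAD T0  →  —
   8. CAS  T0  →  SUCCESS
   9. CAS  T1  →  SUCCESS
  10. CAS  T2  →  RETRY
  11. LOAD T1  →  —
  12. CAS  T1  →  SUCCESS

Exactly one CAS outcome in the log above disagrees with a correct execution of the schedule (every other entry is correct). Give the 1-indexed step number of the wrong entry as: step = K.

step = 9

Correct run:
   1) LOAD T2:  M=0  r_T2=0
   2) LOAD T3:  M=0  r_T3=0
   3) LOAD T1:  M=0  r_T1=0
   4) CAS  T3:  M=1  r_T3=0 ✓
   5) CAS  T1:  M=1  r_T1=0 ✗
   6) LOAD T1:  M=1  r_T1=1
   7) LOAD T0:  M=1  r_T0=1
   8) CAS  T0:  M=2  r_T0=1 ✓
   9) CAS  T1:  M=2  r_T1=1 ✗
  10) CAS  T2:  M=2  r_T2=0 ✗
  11) LOAD T1:  M=2  r_T1=2
  12) CAS  T1:  M=3  r_T1=2 ✓
Log disagrees first at step 9.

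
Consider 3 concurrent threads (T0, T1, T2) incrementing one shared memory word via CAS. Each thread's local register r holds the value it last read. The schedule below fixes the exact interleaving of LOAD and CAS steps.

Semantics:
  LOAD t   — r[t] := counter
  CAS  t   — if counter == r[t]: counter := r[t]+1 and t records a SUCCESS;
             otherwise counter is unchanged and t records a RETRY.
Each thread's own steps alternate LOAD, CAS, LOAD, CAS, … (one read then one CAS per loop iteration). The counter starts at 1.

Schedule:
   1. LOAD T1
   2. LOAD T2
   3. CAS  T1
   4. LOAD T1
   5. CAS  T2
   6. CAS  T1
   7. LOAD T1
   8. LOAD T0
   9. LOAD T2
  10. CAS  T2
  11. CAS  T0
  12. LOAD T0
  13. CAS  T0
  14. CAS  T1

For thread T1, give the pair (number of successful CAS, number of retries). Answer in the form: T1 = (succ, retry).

T1 = (2, 1)

   1) LOAD T1:  M=1  r_T1=1
   2) LOAD T2:  M=1  r_T2=1
   3) CAS  T1:  M=2  r_T1=1 ✓
   4) LOAD T1:  M=2  r_T1=2
   5) CAS  T2:  M=2  r_T2=1 ✗
   6) CAS  T1:  M=3  r_T1=2 ✓
   7) LOAD T1:  M=3  r_T1=3
   8) LOAD T0:  M=3  r_T0=3
   9) LOAD T2:  M=3  r_T2=3
  10) CAS  T2:  M=4  r_T2=3 ✓
  11) CAS  T0:  M=4  r_T0=3 ✗
  12) LOAD T0:  M=4  r_T0=4
  13) CAS  T0:  M=5  r_T0=4 ✓
  14) CAS  T1:  M=5  r_T1=3 ✗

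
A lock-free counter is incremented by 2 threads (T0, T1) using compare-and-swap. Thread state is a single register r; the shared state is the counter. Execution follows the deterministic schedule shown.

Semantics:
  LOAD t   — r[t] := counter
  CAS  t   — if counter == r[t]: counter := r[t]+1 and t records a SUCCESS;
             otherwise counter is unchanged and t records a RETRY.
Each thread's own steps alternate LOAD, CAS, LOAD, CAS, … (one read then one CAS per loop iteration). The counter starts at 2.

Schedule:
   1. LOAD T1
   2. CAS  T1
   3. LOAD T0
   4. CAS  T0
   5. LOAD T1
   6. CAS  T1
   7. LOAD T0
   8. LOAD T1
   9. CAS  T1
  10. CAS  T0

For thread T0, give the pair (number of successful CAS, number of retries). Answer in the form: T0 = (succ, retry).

T0 = (1, 1)

step 1: T1 LOAD ⇒ load; ctr=2 reg=2
step 2: T1 CAS ⇒ ok; ctr=3 reg=2
step 3: T0 LOAD ⇒ load; ctr=3 reg=3
step 4: T0 CAS ⇒ ok; ctr=4 reg=3
step 5: T1 LOAD ⇒ load; ctr=4 reg=4
step 6: T1 CAS ⇒ ok; ctr=5 reg=4
step 7: T0 LOAD ⇒ load; ctr=5 reg=5
step 8: T1 LOAD ⇒ load; ctr=5 reg=5
step 9: T1 CAS ⇒ ok; ctr=6 reg=5
step 10: T0 CAS ⇒ retry; ctr=6 reg=5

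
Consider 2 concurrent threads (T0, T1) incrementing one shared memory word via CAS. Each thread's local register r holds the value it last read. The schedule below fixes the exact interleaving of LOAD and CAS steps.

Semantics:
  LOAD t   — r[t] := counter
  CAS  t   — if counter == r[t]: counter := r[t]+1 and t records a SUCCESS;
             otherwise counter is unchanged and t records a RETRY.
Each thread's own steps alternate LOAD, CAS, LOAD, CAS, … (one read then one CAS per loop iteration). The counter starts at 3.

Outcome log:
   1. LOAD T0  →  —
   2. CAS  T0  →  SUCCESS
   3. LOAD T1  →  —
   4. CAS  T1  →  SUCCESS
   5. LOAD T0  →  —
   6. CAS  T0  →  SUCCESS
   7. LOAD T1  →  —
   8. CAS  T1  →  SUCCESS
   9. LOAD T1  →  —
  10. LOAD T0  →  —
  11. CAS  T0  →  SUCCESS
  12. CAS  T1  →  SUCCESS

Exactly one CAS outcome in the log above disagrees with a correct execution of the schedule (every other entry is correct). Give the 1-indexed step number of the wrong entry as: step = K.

step = 12

Re-executing:
#1 T0 reads 3
#2 T0 CAS(3→4) writes; counter now 4
#3 T1 reads 4
#4 T1 CAS(4→5) writes; counter now 5
#5 T0 reads 5
#6 T0 CAS(5→6) writes; counter now 6
#7 T1 reads 6
#8 T1 CAS(6→7) writes; counter now 7
#9 T1 reads 7
#10 T0 reads 7
#11 T0 CAS(7→8) writes; counter now 8
#12 T1 CAS(7→8) fails; counter now 8
Mismatch at 12.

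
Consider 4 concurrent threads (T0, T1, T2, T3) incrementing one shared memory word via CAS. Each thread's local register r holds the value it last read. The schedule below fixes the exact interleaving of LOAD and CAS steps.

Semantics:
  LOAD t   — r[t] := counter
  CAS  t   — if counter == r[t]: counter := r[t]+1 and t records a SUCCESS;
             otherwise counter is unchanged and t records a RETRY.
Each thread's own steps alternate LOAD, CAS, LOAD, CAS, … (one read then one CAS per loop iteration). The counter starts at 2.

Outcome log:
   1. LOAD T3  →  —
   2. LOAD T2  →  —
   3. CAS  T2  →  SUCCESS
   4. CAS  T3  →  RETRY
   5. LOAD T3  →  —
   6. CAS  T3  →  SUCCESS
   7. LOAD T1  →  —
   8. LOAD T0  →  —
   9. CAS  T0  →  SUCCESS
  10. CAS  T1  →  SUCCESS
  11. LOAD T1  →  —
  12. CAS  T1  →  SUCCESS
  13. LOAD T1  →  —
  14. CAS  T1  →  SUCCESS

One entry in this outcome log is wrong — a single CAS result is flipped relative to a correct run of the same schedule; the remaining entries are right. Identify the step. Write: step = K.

Re-executing:
1. LOAD T3 → mem=2 r[T3]=2 [LOAD]
2. LOAD T2 → mem=2 r[T2]=2 [LOAD]
3. CAS T2 → mem=3 r[T2]=2 [OK]
4. CAS T3 → mem=3 r[T3]=2 [RETRY]
5. LOAD T3 → mem=3 r[T3]=3 [LOAD]
6. CAS T3 → mem=4 r[T3]=3 [OK]
7. LOAD T1 → mem=4 r[T1]=4 [LOAD]
8. LOAD T0 → mem=4 r[T0]=4 [LOAD]
9. CAS T0 → mem=5 r[T0]=4 [OK]
10. CAS T1 → mem=5 r[T1]=4 [RETRY]
11. LOAD T1 → mem=5 r[T1]=5 [LOAD]
12. CAS T1 → mem=6 r[T1]=5 [OK]
13. LOAD T1 → mem=6 r[T1]=6 [LOAD]
14. CAS T1 → mem=7 r[T1]=6 [OK]
Flip is step 10.

step = 10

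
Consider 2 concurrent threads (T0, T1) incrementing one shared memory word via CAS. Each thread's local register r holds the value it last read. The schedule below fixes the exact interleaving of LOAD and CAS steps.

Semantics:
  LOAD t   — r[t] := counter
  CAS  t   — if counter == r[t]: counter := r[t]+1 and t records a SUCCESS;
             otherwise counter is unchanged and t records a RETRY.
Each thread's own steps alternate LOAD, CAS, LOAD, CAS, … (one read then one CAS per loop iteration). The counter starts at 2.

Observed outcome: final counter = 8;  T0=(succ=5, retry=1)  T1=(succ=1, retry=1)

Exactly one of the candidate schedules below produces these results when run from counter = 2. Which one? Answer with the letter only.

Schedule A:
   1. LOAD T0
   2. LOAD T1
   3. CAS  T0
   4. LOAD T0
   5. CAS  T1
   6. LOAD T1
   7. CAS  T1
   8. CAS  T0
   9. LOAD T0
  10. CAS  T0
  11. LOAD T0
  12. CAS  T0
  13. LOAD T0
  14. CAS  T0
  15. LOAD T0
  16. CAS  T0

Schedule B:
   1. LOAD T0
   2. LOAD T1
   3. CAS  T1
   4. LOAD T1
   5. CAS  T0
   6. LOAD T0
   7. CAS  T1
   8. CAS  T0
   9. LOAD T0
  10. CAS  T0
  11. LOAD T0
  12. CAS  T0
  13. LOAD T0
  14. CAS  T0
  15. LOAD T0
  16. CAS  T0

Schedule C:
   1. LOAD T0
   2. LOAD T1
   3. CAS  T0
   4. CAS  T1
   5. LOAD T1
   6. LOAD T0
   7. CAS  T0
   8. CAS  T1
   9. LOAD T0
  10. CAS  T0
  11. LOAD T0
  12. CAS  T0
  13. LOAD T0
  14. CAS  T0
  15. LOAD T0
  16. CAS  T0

Simulating candidate A:
   1) LOAD T0:  M=2  r_T0=2
   2) LOAD T1:  M=2  r_T1=2
   3) CAS  T0:  M=3  r_T0=2 ✓
   4) LOAD T0:  M=3  r_T0=3
   5) CAS  T1:  M=3  r_T1=2 ✗
   6) LOAD T1:  M=3  r_T1=3
   7) CAS  T1:  M=4  r_T1=3 ✓
   8) CAS  T0:  M=4  r_T0=3 ✗
   9) LOAD T0:  M=4  r_T0=4
  10) CAS  T0:  M=5  r_T0=4 ✓
  11) LOAD T0:  M=5  r_T0=5
  12) CAS  T0:  M=6  r_T0=5 ✓
  13) LOAD T0:  M=6  r_T0=6
  14) CAS  T0:  M=7  r_T0=6 ✓
  15) LOAD T0:  M=7  r_T0=7
  16) CAS  T0:  M=8  r_T0=7 ✓

A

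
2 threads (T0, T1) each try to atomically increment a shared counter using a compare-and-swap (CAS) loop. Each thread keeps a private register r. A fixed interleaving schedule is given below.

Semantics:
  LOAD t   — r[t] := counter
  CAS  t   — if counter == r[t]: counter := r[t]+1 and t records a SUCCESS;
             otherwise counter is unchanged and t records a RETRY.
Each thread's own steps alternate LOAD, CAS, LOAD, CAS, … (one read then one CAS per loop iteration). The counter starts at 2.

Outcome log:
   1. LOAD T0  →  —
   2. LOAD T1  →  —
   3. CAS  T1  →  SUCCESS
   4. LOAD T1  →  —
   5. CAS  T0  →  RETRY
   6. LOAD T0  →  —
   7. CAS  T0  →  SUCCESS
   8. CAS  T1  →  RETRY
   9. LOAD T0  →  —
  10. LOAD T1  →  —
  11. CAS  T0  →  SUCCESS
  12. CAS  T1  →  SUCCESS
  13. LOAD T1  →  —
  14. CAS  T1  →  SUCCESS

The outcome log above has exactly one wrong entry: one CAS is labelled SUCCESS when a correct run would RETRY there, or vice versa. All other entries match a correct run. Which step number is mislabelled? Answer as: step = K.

step = 12

Reference trace:
[1] T0.load  rd  (counter 2, T0.r 2)
[2] T1.load  rd  (counter 2, T1.r 2)
[3] T1.cas  hit  (counter 3, T1.r 2)
[4] T1.load  rd  (counter 3, T1.r 3)
[5] T0.cas  miss  (counter 3, T0.r 2)
[6] T0.load  rd  (counter 3, T0.r 3)
[7] T0.cas  hit  (counter 4, T0.r 3)
[8] T1.cas  miss  (counter 4, T1.r 3)
[9] T0.load  rd  (counter 4, T0.r 4)
[10] T1.load  rd  (counter 4, T1.r 4)
[11] T0.cas  hit  (counter 5, T0.r 4)
[12] T1.cas  miss  (counter 5, T1.r 4)
[13] T1.load  rd  (counter 5, T1.r 5)
[14] T1.cas  hit  (counter 6, T1.r 5)
Log disagrees first at step 12.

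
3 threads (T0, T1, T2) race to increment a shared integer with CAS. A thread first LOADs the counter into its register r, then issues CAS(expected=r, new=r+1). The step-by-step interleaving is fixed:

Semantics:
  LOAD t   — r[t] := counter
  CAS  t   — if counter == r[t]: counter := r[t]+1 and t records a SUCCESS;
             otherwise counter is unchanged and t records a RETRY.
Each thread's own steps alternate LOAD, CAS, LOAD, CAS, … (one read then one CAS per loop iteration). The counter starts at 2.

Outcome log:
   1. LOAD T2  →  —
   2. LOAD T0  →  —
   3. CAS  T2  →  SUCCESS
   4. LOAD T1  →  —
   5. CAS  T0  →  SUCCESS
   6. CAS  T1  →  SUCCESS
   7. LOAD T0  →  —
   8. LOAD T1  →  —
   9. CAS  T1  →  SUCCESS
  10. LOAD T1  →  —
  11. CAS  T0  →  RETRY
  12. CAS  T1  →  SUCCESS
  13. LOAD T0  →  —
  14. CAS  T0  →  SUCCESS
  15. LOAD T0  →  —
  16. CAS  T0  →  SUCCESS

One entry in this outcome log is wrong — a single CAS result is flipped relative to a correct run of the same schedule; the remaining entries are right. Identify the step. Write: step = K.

Reference trace:
step 1: T2 LOAD ⇒ load; ctr=2 reg=2
step 2: T0 LOAD ⇒ load; ctr=2 reg=2
step 3: T2 CAS ⇒ ok; ctr=3 reg=2
step 4: T1 LOAD ⇒ load; ctr=3 reg=3
step 5: T0 CAS ⇒ retry; ctr=3 reg=2
step 6: T1 CAS ⇒ ok; ctr=4 reg=3
step 7: T0 LOAD ⇒ load; ctr=4 reg=4
step 8: T1 LOAD ⇒ load; ctr=4 reg=4
step 9: T1 CAS ⇒ ok; ctr=5 reg=4
step 10: T1 LOAD ⇒ load; ctr=5 reg=5
step 11: T0 CAS ⇒ retry; ctr=5 reg=4
step 12: T1 CAS ⇒ ok; ctr=6 reg=5
step 13: T0 LOAD ⇒ load; ctr=6 reg=6
step 14: T0 CAS ⇒ ok; ctr=7 reg=6
step 15: T0 LOAD ⇒ load; ctr=7 reg=7
step 16: T0 CAS ⇒ ok; ctr=8 reg=7
Mismatch at 5.

step = 5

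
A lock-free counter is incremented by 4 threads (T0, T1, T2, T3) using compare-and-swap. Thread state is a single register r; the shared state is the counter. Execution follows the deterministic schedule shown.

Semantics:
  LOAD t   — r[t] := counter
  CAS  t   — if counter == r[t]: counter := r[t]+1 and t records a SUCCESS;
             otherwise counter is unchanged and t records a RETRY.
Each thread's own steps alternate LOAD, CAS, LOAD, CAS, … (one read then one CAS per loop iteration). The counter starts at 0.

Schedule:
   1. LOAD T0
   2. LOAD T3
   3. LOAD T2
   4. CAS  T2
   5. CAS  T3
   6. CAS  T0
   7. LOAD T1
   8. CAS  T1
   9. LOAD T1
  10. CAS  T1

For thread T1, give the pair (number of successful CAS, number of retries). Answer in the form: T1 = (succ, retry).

[1] T0.load  rd  (counter 0, T0.r 0)
[2] T3.load  rd  (counter 0, T3.r 0)
[3] T2.load  rd  (counter 0, T2.r 0)
[4] T2.cas  hit  (counter 1, T2.r 0)
[5] T3.cas  miss  (counter 1, T3.r 0)
[6] T0.cas  miss  (counter 1, T0.r 0)
[7] T1.load  rd  (counter 1, T1.r 1)
[8] T1.cas  hit  (counter 2, T1.r 1)
[9] T1.load  rd  (counter 2, T1.r 2)
[10] T1.cas  hit  (counter 3, T1.r 2)

T1 = (2, 0)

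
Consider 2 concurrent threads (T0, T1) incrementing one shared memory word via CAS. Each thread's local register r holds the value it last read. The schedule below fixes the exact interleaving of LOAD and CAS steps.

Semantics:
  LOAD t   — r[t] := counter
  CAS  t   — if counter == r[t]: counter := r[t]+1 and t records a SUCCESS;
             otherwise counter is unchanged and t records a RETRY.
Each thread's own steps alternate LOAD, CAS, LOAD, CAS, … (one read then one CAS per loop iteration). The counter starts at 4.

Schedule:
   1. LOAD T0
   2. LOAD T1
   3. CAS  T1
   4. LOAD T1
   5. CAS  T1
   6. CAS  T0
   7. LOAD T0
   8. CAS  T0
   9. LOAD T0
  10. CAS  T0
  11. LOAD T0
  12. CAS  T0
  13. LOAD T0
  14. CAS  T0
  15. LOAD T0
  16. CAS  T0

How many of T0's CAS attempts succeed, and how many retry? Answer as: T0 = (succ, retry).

T0 = (5, 1)

1. LOAD T0 → mem=4 r[T0]=4 [LOAD]
2. LOAD T1 → mem=4 r[T1]=4 [LOAD]
3. CAS T1 → mem=5 r[T1]=4 [OK]
4. LOAD T1 → mem=5 r[T1]=5 [LOAD]
5. CAS T1 → mem=6 r[T1]=5 [OK]
6. CAS T0 → mem=6 r[T0]=4 [RETRY]
7. LOAD T0 → mem=6 r[T0]=6 [LOAD]
8. CAS T0 → mem=7 r[T0]=6 [OK]
9. LOAD T0 → mem=7 r[T0]=7 [LOAD]
10. CAS T0 → mem=8 r[T0]=7 [OK]
11. LOAD T0 → mem=8 r[T0]=8 [LOAD]
12. CAS T0 → mem=9 r[T0]=8 [OK]
13. LOAD T0 → mem=9 r[T0]=9 [LOAD]
14. CAS T0 → mem=10 r[T0]=9 [OK]
15. LOAD T0 → mem=10 r[T0]=10 [LOAD]
16. CAS T0 → mem=11 r[T0]=10 [OK]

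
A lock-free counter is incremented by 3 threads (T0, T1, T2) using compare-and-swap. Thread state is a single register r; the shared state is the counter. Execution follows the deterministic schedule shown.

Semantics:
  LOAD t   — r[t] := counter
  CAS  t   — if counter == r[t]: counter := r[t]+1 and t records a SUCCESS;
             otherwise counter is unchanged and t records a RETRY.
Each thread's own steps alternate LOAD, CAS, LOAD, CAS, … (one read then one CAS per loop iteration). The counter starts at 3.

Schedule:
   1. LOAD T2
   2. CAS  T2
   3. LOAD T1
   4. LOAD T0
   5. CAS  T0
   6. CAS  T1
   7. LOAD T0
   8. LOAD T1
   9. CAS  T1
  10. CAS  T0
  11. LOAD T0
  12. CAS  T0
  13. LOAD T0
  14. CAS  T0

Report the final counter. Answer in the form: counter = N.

counter = 8

T2 LOAD — after: cnt=3, r=3 — load
T2 CAS — after: cnt=4, r=3 — ok
T1 LOAD — after: cnt=4, r=4 — load
T0 LOAD — after: cnt=4, r=4 — load
T0 CAS — after: cnt=5, r=4 — ok
T1 CAS — after: cnt=5, r=4 — retry
T0 LOAD — after: cnt=5, r=5 — load
T1 LOAD — after: cnt=5, r=5 — load
T1 CAS — after: cnt=6, r=5 — ok
T0 CAS — after: cnt=6, r=5 — retry
T0 LOAD — after: cnt=6, r=6 — load
T0 CAS — after: cnt=7, r=6 — ok
T0 LOAD — after: cnt=7, r=7 — load
T0 CAS — after: cnt=8, r=7 — ok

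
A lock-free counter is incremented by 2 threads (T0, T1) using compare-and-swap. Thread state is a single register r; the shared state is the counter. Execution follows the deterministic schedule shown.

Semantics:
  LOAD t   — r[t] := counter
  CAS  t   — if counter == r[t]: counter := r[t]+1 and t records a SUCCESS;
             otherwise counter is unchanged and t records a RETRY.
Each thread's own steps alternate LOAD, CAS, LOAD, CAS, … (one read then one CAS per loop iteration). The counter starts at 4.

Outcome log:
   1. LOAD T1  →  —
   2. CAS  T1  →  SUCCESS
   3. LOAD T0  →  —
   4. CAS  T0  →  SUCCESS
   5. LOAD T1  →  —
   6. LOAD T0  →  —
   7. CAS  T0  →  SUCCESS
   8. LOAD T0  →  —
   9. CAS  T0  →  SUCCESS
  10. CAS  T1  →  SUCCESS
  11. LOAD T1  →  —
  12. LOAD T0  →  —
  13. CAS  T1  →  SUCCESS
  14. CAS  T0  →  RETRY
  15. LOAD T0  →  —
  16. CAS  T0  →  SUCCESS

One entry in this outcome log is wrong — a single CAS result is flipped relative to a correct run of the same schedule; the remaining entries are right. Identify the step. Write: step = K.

step = 10

Reference trace:
1. LOAD T1 → mem=4 r[T1]=4 [LOAD]
2. CAS T1 → mem=5 r[T1]=4 [OK]
3. LOAD T0 → mem=5 r[T0]=5 [LOAD]
4. CAS T0 → mem=6 r[T0]=5 [OK]
5. LOAD T1 → mem=6 r[T1]=6 [LOAD]
6. LOAD T0 → mem=6 r[T0]=6 [LOAD]
7. CAS T0 → mem=7 r[T0]=6 [OK]
8. LOAD T0 → mem=7 r[T0]=7 [LOAD]
9. CAS T0 → mem=8 r[T0]=7 [OK]
10. CAS T1 → mem=8 r[T1]=6 [RETRY]
11. LOAD T1 → mem=8 r[T1]=8 [LOAD]
12. LOAD T0 → mem=8 r[T0]=8 [LOAD]
13. CAS T1 → mem=9 r[T1]=8 [OK]
14. CAS T0 → mem=9 r[T0]=8 [RETRY]
15. LOAD T0 → mem=9 r[T0]=9 [LOAD]
16. CAS T0 → mem=10 r[T0]=9 [OK]
Mismatch at 10.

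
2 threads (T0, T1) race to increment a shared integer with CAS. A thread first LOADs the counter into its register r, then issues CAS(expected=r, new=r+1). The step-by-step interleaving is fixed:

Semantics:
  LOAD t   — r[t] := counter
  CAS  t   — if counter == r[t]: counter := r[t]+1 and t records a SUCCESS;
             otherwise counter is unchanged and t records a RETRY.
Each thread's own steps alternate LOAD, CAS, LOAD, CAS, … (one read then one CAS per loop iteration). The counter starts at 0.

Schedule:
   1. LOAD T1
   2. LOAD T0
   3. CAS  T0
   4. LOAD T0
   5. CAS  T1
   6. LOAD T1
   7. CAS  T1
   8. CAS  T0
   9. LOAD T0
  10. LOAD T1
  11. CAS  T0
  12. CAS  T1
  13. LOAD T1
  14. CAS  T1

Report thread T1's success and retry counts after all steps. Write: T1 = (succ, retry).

T1 = (2, 2)

1. LOAD T1 → mem=0 r[T1]=0 [LOAD]
2. LOAD T0 → mem=0 r[T0]=0 [LOAD]
3. CAS T0 → mem=1 r[T0]=0 [OK]
4. LOAD T0 → mem=1 r[T0]=1 [LOAD]
5. CAS T1 → mem=1 r[T1]=0 [RETRY]
6. LOAD T1 → mem=1 r[T1]=1 [LOAD]
7. CAS T1 → mem=2 r[T1]=1 [OK]
8. CAS T0 → mem=2 r[T0]=1 [RETRY]
9. LOAD T0 → mem=2 r[T0]=2 [LOAD]
10. LOAD T1 → mem=2 r[T1]=2 [LOAD]
11. CAS T0 → mem=3 r[T0]=2 [OK]
12. CAS T1 → mem=3 r[T1]=2 [RETRY]
13. LOAD T1 → mem=3 r[T1]=3 [LOAD]
14. CAS T1 → mem=4 r[T1]=3 [OK]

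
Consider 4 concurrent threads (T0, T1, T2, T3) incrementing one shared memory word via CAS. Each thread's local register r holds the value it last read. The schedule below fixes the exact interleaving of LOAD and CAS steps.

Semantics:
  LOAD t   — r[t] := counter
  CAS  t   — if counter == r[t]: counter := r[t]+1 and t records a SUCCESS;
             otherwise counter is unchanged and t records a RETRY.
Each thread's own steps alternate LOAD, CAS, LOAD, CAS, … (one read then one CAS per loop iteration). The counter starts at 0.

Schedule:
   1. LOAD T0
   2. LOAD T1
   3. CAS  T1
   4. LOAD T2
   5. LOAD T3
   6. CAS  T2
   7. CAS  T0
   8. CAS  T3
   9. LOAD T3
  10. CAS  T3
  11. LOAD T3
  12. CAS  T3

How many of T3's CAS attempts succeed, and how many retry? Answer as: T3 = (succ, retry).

T3 = (2, 1)

step 1: T0 LOAD ⇒ load; ctr=0 reg=0
step 2: T1 LOAD ⇒ load; ctr=0 reg=0
step 3: T1 CAS ⇒ ok; ctr=1 reg=0
step 4: T2 LOAD ⇒ load; ctr=1 reg=1
step 5: T3 LOAD ⇒ load; ctr=1 reg=1
step 6: T2 CAS ⇒ ok; ctr=2 reg=1
step 7: T0 CAS ⇒ retry; ctr=2 reg=0
step 8: T3 CAS ⇒ retry; ctr=2 reg=1
step 9: T3 LOAD ⇒ load; ctr=2 reg=2
step 10: T3 CAS ⇒ ok; ctr=3 reg=2
step 11: T3 LOAD ⇒ load; ctr=3 reg=3
step 12: T3 CAS ⇒ ok; ctr=4 reg=3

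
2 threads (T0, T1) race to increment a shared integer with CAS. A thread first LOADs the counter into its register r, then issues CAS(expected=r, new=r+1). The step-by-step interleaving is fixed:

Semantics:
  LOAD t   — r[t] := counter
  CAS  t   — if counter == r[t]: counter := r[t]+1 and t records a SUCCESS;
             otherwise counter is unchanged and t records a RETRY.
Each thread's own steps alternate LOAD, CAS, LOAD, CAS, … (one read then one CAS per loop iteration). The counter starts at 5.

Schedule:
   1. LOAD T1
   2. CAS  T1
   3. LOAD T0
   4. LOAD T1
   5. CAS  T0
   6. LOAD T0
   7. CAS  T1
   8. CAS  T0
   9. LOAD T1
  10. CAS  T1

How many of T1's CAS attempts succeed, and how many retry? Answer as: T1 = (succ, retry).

[1] T1.load  rd  (counter 5, T1.r 5)
[2] T1.cas  hit  (counter 6, T1.r 5)
[3] T0.load  rd  (counter 6, T0.r 6)
[4] T1.load  rd  (counter 6, T1.r 6)
[5] T0.cas  hit  (counter 7, T0.r 6)
[6] T0.load  rd  (counter 7, T0.r 7)
[7] T1.cas  miss  (counter 7, T1.r 6)
[8] T0.cas  hit  (counter 8, T0.r 7)
[9] T1.load  rd  (counter 8, T1.r 8)
[10] T1.cas  hit  (counter 9, T1.r 8)

T1 = (2, 1)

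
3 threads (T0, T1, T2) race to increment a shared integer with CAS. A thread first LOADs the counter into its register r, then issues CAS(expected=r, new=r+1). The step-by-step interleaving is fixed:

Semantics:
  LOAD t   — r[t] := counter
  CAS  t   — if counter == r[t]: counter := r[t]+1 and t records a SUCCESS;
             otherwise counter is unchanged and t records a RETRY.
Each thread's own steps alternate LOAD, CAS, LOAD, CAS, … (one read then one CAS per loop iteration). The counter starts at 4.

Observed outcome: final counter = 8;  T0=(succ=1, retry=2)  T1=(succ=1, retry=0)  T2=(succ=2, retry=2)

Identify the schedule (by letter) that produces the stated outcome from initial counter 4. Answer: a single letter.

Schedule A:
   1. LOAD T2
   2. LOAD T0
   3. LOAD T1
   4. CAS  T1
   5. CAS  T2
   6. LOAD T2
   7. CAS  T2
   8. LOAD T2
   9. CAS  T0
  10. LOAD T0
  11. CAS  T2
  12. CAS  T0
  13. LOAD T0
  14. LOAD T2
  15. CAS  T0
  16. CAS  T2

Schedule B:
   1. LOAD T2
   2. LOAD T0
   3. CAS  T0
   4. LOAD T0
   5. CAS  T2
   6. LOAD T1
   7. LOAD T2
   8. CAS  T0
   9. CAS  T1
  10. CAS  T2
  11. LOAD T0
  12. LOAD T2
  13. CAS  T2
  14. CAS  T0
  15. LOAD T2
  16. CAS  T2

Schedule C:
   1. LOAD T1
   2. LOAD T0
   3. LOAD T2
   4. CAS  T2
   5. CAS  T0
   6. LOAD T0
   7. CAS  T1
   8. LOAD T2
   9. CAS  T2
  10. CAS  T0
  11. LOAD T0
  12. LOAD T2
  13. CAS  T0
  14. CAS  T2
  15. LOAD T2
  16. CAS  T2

A

Simulating candidate A:
#1 T2 reads 4
#2 T0 reads 4
#3 T1 reads 4
#4 T1 CAS(4→5) writes; counter now 5
#5 T2 CAS(4→5) fails; counter now 5
#6 T2 reads 5
#7 T2 CAS(5→6) writes; counter now 6
#8 T2 reads 6
#9 T0 CAS(4→5) fails; counter now 6
#10 T0 reads 6
#11 T2 CAS(6→7) writes; counter now 7
#12 T0 CAS(6→7) fails; counter now 7
#13 T0 reads 7
#14 T2 reads 7
#15 T0 CAS(7→8) writes; counter now 8
#16 T2 CAS(7→8) fails; counter now 8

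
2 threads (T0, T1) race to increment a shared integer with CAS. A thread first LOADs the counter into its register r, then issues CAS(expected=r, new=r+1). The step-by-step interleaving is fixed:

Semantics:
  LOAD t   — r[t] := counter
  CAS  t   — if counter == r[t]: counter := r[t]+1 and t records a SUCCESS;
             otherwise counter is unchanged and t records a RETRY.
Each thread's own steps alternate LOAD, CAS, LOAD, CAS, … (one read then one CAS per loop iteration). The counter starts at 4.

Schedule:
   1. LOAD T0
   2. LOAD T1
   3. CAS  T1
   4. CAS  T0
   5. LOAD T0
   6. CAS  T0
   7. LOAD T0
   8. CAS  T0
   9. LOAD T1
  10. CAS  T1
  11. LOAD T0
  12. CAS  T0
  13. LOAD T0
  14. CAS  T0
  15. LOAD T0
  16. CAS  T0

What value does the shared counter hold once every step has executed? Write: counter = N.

#1 T0 reads 4
#2 T1 reads 4
#3 T1 CAS(4→5) writes; counter now 5
#4 T0 CAS(4→5) fails; counter now 5
#5 T0 reads 5
#6 T0 CAS(5→6) writes; counter now 6
#7 T0 reads 6
#8 T0 CAS(6→7) writes; counter now 7
#9 T1 reads 7
#10 T1 CAS(7→8) writes; counter now 8
#11 T0 reads 8
#12 T0 CAS(8→9) writes; counter now 9
#13 T0 reads 9
#14 T0 CAS(9→10) writes; counter now 10
#15 T0 reads 10
#16 T0 CAS(10→11) writes; counter now 11

counter = 11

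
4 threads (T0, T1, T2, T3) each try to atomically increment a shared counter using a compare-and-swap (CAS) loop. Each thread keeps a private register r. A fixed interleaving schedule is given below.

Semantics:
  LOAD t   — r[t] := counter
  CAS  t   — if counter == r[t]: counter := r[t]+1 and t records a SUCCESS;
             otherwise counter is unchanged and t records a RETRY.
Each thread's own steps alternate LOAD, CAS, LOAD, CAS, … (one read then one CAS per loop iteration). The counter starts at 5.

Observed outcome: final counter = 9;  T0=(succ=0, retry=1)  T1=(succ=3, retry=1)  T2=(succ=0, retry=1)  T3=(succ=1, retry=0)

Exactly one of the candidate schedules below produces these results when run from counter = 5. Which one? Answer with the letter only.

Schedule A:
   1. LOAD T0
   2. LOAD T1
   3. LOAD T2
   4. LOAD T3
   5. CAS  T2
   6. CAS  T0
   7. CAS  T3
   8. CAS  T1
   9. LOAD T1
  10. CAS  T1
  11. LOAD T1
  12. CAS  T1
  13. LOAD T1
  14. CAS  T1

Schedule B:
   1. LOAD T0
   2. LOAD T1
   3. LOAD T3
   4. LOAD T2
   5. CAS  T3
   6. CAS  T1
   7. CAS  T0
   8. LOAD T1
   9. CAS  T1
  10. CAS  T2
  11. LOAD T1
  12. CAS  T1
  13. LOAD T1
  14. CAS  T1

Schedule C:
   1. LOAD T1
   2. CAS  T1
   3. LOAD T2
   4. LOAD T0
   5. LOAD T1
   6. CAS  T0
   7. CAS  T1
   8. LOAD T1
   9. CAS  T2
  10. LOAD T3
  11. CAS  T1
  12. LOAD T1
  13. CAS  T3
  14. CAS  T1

B

Simulating candidate B:
T0 LOAD — after: cnt=5, r=5 — load
T1 LOAD — after: cnt=5, r=5 — load
T3 LOAD — after: cnt=5, r=5 — load
T2 LOAD — after: cnt=5, r=5 — load
T3 CAS — after: cnt=6, r=5 — ok
T1 CAS — after: cnt=6, r=5 — retry
T0 CAS — after: cnt=6, r=5 — retry
T1 LOAD — after: cnt=6, r=6 — load
T1 CAS — after: cnt=7, r=6 — ok
T2 CAS — after: cnt=7, r=5 — retry
T1 LOAD — after: cnt=7, r=7 — load
T1 CAS — after: cnt=8, r=7 — ok
T1 LOAD — after: cnt=8, r=8 — load
T1 CAS — after: cnt=9, r=8 — ok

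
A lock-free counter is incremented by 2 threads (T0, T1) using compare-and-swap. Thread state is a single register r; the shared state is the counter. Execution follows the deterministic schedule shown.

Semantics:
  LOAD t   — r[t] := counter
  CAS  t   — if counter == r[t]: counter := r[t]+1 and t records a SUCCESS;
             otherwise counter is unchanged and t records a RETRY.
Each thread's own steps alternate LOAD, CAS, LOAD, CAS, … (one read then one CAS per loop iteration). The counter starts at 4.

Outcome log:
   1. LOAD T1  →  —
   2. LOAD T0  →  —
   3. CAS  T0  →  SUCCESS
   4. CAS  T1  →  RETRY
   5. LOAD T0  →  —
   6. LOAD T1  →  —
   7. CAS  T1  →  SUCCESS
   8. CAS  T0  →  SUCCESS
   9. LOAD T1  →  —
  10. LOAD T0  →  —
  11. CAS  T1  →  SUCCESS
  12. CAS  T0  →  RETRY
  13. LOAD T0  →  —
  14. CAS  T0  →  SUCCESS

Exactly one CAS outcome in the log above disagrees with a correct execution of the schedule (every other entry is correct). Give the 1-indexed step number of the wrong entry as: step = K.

step = 8

Reference trace:
T1 LOAD — after: cnt=4, r=4 — load
T0 LOAD — after: cnt=4, r=4 — load
T0 CAS — after: cnt=5, r=4 — ok
T1 CAS — after: cnt=5, r=4 — retry
T0 LOAD — after: cnt=5, r=5 — load
T1 LOAD — after: cnt=5, r=5 — load
T1 CAS — after: cnt=6, r=5 — ok
T0 CAS — after: cnt=6, r=5 — retry
T1 LOAD — after: cnt=6, r=6 — load
T0 LOAD — after: cnt=6, r=6 — load
T1 CAS — after: cnt=7, r=6 — ok
T0 CAS — after: cnt=7, r=6 — retry
T0 LOAD — after: cnt=7, r=7 — load
T0 CAS — after: cnt=8, r=7 — ok
Mismatch at 8.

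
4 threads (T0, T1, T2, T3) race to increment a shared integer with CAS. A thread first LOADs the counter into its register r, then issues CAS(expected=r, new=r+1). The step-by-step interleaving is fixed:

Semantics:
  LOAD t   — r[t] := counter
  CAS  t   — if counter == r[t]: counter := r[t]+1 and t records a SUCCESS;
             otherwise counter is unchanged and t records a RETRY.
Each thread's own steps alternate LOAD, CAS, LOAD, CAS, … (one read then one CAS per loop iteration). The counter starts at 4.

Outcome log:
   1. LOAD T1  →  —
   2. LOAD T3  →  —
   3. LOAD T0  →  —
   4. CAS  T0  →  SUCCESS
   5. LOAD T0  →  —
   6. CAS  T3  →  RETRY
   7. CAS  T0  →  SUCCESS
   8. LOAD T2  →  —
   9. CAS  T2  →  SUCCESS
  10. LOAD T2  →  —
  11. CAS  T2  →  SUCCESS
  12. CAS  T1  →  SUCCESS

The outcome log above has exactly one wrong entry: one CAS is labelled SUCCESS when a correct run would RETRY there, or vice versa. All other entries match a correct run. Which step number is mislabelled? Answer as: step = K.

Re-executing:
#1 T1 reads 4
#2 T3 reads 4
#3 T0 reads 4
#4 T0 CAS(4→5) writes; counter now 5
#5 T0 reads 5
#6 T3 CAS(4→5) fails; counter now 5
#7 T0 CAS(5→6) writes; counter now 6
#8 T2 reads 6
#9 T2 CAS(6→7) writes; counter now 7
#10 T2 reads 7
#11 T2 CAS(7→8) writes; counter now 8
#12 T1 CAS(4→5) fails; counter now 8
Mismatch at 12.

step = 12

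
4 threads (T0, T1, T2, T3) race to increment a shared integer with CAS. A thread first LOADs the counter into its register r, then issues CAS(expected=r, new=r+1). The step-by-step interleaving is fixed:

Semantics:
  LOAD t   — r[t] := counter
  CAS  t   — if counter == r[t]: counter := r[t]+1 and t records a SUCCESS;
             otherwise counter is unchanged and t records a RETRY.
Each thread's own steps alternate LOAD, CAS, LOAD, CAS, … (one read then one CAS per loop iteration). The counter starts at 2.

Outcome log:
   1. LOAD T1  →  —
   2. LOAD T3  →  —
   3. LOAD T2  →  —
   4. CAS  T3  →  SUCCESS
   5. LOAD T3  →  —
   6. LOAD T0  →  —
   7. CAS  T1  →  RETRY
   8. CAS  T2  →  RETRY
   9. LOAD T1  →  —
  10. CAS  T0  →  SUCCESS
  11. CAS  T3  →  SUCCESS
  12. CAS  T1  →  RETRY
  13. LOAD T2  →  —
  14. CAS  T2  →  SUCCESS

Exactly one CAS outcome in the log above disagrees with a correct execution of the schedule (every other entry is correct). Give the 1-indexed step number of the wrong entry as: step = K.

Re-executing:
   1) LOAD T1:  M=2  r_T1=2
   2) LOAD T3:  M=2  r_T3=2
   3) LOAD T2:  M=2  r_T2=2
   4) CAS  T3:  M=3  r_T3=2 ✓
   5) LOAD T3:  M=3  r_T3=3
   6) LOAD T0:  M=3  r_T0=3
   7) CAS  T1:  M=3  r_T1=2 ✗
   8) CAS  T2:  M=3  r_T2=2 ✗
   9) LOAD T1:  M=3  r_T1=3
  10) CAS  T0:  M=4  r_T0=3 ✓
  11) CAS  T3:  M=4  r_T3=3 ✗
  12) CAS  T1:  M=4  r_T1=3 ✗
  13) LOAD T2:  M=4  r_T2=4
  14) CAS  T2:  M=5  r_T2=4 ✓
Log disagrees first at step 11.

step = 11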